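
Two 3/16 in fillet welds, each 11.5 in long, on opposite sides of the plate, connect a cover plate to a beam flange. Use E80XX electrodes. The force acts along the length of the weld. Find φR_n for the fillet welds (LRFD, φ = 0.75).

E80XX → F_EXX = 80 ksi.
Effective throat t_e = 0.707 × 0.1875 = 0.1326 in.
Total length L = 23 in; A_we = 0.1326 × 23 = 3.049 in².
F_nw = 0.6 F_EXX = 0.6 × 80 = 48 ksi.
φR_n = 0.75 × 48 × 3.049 = 109.8 kips.

φR_n ≈ 110 kips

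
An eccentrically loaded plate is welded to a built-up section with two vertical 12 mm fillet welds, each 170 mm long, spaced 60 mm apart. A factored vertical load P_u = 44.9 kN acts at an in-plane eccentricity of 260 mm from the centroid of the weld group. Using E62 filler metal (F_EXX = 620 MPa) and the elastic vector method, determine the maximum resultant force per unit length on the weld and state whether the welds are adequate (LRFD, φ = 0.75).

f_max ≈ 987 N/mm; adequate

Total weld length L_w = 340 mm. Treat welds as unit-width lines.
Polar moment about centroid: J = 2[d³/12 + d(b/2)²] = 2[170³/12 + 170×30²] = 1125000 mm³.
Direct shear f_v = P/L_w = 44.9×10³ / 340 = 132.1 N/mm (vertical).
Torsion M = P·e = 44.9×10³ × 260 = 11674000 N·mm.
Critical point at (x, y) = (30, 85) from centroid. f_tx = M·y/J = 882.2 N/mm; f_ty = M·x/J = 311.4 N/mm.
Resultant f_max = √[f_tx² + (f_v + f_ty)²] = √[882.2² + (132.1 + 311.4)²] = 987.3 N/mm.
Capacity per unit length: φr_n = 0.75 × 0.6 × 620 × (0.707 × 12) = 2367 N/mm.
987.3 ≤ 2367 → adequate.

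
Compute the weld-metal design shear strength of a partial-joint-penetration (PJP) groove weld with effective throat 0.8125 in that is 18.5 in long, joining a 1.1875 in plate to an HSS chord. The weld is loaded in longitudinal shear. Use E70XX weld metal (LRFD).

φR_n ≈ 473 kips

E70XX → F_EXX = 70 ksi.
Effective throat (given) t_e = 0.8125 in.
A_we = 0.8125 × 18.5 = 15.03 in².
F_nw = 0.6 F_EXX = 42 ksi.
φR_n = 0.75 × 42 × 15.03 = 473.5 kips.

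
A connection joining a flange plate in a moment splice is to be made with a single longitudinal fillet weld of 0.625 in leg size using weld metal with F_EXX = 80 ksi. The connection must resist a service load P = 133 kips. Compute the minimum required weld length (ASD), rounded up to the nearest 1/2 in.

L = 13 in

Throat t_e = 0.707 × 0.625 = 0.4419 in.
r_n/Ω = (0.6 × 80 × 0.4419) / 2.0 = 10.6 kip/in.
L_req = P / (r_n/Ω) = 133 / 10.6 = 12.54 in total.
Round up → use L = 13 in.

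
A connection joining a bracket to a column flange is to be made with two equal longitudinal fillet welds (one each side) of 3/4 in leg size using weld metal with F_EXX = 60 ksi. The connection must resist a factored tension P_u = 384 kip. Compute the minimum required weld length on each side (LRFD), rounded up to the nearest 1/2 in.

Throat t_e = 0.707 × 0.75 = 0.5302 in.
φr_n = 0.75 × 0.6 × 60 × 0.5302 = 14.32 kip/in.
L_req = P_u / φr_n = 384 / 14.32 = 26.82 in total.
Per side: 26.82 / 2 = 13.41 in.
Round up → use L = 13.5 in on each side.

L = 13.5 in on each side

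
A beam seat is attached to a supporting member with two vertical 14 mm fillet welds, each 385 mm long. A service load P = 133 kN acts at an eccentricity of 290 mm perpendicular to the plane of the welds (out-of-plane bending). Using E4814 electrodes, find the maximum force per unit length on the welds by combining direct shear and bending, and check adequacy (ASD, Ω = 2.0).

E48XX → F_EXX = 480 MPa.
L_w = 2 × 385 = 770 mm; section modulus (unit throat) S = 2 × L²/6 = 49410 mm².
Direct shear f_v = P/L_w = 133×10³/770 = 172.7 N/mm.
Moment M = P × e = 133×10³ × 290 = 38570000 N·mm; bending f_b = M/S = 780.6 N/mm.
f_max = √(f_v² + f_b²) = √(172.7² + 780.6²) = 799.5 N/mm.
r_n/Ω = (1/2.0) × 0.6 × 480 × (0.707 × 14) = 1425 N/mm → adequate.

f_max ≈ 800 N/mm; adequate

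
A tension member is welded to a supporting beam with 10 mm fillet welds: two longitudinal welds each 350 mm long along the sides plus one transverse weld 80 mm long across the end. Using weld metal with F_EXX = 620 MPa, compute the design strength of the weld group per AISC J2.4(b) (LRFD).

t_e = 0.707 × 10 = 7.07 mm.
R_nwl = 0.6 × 620 × 7.07 × 700 × 10⁻³ = 1841 kN (longitudinal, 2 welds).
R_nwt = 0.6 × 620 × 7.07 × 80 × 10⁻³ = 210.4 kN (transverse, base value).
(i) R_nwl + R_nwt = 2051 kN; (ii) 0.85 R_nwl + 1.5 R_nwt = 1880 kN.
R_n = max = 2051 kN [governs: (i)]; φR_n = 1539 kN.

φR_n ≈ 1540 kN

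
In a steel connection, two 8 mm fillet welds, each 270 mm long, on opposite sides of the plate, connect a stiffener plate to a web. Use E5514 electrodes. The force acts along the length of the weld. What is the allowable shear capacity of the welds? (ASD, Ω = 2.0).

E55XX → F_EXX = 550 MPa.
Effective throat t_e = 0.707 × 8 = 5.656 mm.
Total length L = 540 mm; A_we = 5.656 × 540 = 3054 mm².
F_nw = 0.6 F_EXX = 0.6 × 550 = 330 MPa.
R_n = 330 × 3054 × 10⁻³ = 1008 kN; R_n/Ω = 1008/2.0 = 503.9 kN.

R_n/Ω ≈ 504 kN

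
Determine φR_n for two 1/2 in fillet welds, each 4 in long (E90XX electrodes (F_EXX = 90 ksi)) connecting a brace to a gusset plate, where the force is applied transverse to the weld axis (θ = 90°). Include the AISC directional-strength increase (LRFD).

t_e = 0.707 × 0.5 = 0.3535 in; A_we = 0.3535 × 8 = 2.828 in².
Directional factor: 1.0 + 0.5 sin^1.5(90°) = 1.5.
F_nw = 0.6 × 90 × 1.5 = 81 ksi.
φR_n = 0.75 × 81 × 2.828 = 171.8 kips.

φR_n ≈ 172 kips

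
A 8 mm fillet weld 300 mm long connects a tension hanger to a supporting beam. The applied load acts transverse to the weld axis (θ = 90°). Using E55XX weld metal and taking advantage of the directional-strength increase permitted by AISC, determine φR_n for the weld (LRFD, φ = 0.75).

E55XX → F_EXX = 550 MPa.
t_e = 0.707 × 8 = 5.656 mm; A_we = 5.656 × 300 = 1697 mm².
Directional factor: 1.0 + 0.5 sin^1.5(90°) = 1.5.
F_nw = 0.6 × 550 × 1.5 = 495 MPa.
φR_n = 0.75 × 495 × 1697 × 10⁻³ = 629.9 kN.

φR_n ≈ 630 kN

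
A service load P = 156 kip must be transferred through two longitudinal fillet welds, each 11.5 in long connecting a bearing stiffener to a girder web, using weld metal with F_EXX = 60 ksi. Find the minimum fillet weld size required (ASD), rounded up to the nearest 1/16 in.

Total weld length L = 23 in.
Required throat t_e = P × Ω / (0.6 F_EXX × L) = 156 × 2.0 / (0.6 × 60 × 23) = 0.3768 in.
Required leg w = t_e / 0.707 = 0.533 in → use 9/16 in.

w = 9/16 in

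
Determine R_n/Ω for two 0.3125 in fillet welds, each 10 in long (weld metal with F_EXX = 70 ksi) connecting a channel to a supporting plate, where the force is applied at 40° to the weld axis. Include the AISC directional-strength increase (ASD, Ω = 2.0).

t_e = 0.707 × 0.3125 = 0.2209 in; A_we = 0.2209 × 20 = 4.419 in².
Directional factor: 1.0 + 0.5 sin^1.5(40°) = 1.258.
F_nw = 0.6 × 70 × 1.258 = 52.82 ksi.
R_n/Ω = (52.82 × 4.419) / 2.0 = 116.7 kip.

R_n/Ω ≈ 117 kip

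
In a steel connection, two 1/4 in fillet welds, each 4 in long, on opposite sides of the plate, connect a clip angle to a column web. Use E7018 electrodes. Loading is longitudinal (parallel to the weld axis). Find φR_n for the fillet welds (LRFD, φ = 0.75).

φR_n ≈ 44.5 kip

E70XX → F_EXX = 70 ksi.
Effective throat t_e = 0.707 × 0.25 = 0.1767 in.
Total length L = 8 in; A_we = 0.1767 × 8 = 1.414 in².
F_nw = 0.6 F_EXX = 0.6 × 70 = 42 ksi.
φR_n = 0.75 × 42 × 1.414 = 44.54 kip.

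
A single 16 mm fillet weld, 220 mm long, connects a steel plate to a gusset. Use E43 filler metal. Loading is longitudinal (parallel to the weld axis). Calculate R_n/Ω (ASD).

E43XX → F_EXX = 430 MPa.
Effective throat t_e = 0.707 × 16 = 11.31 mm.
Total length L = 220 mm; A_we = 11.31 × 220 = 2489 mm².
F_nw = 0.6 F_EXX = 0.6 × 430 = 258 MPa.
R_n = 258 × 2489 × 10⁻³ = 642.1 kN; R_n/Ω = 642.1/2.0 = 321 kN.

R_n/Ω ≈ 321 kN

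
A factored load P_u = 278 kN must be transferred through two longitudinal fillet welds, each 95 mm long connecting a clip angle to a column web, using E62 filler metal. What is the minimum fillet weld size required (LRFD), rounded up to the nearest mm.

E62XX → F_EXX = 620 MPa.
Total weld length L = 190 mm.
Required throat t_e = P_u / (φ × 0.6 F_EXX × L) = 278 / (0.75 × 0.6 × 620 × 190 × 10⁻³) = 5.244 mm.
Required leg w = t_e / 0.707 = 7.418 mm → use 8 mm.

w = 8 mm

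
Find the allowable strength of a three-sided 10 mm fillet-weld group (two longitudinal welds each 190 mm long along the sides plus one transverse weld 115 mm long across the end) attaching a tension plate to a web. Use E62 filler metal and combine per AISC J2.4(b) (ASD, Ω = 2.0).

E62XX → F_EXX = 620 MPa.
t_e = 0.707 × 10 = 7.07 mm.
R_nwl = 0.6 × 620 × 7.07 × 380 × 10⁻³ = 999.4 kN (longitudinal, 2 welds).
R_nwt = 0.6 × 620 × 7.07 × 115 × 10⁻³ = 302.5 kN (transverse, base value).
(i) R_nwl + R_nwt = 1302 kN; (ii) 0.85 R_nwl + 1.5 R_nwt = 1303 kN.
R_n = max = 1303 kN [governs: (ii)]; R_n/Ω = 651.6 kN.

R_n/Ω ≈ 652 kN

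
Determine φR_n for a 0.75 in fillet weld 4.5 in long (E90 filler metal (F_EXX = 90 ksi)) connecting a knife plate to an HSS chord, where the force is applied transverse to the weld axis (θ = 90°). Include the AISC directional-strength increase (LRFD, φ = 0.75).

φR_n ≈ 145 kip

t_e = 0.707 × 0.75 = 0.5302 in; A_we = 0.5302 × 4.5 = 2.386 in².
Directional factor: 1.0 + 0.5 sin^1.5(90°) = 1.5.
F_nw = 0.6 × 90 × 1.5 = 81 ksi.
φR_n = 0.75 × 81 × 2.386 = 145 kip.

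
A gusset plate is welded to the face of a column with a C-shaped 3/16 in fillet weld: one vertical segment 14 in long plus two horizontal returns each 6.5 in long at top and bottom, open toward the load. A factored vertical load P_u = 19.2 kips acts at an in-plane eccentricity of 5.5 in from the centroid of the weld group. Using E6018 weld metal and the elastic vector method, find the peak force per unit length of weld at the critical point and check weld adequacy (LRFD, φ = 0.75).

f_max ≈ 1.45 kip/in; adequate

E60XX → F_EXX = 60 ksi.
Total weld length L_w = 27 in. Treat welds as unit-width lines.
Centroid: x̄ = 2×6.5×3.25 / 27 = 1.565 in from the vertical weld.
Polar moment about centroid: J = I_x + I_y = [14³/12 + 2×6.5×7²] + [14×1.565² + 2(6.5³/12 + 6.5×1.685²)] = 982.6 in³.
Direct shear f_v = P/L_w = 19.2 / 27 = 0.7111 kip/in (vertical).
Torsion M = P·e = 19.2 × 5.5 = 105.6 kip·in.
Critical point at (x, y) = (4.935, 7) from centroid. f_tx = M·y/J = 0.7523 kip/in; f_ty = M·x/J = 0.5304 kip/in.
Resultant f_max = √[f_tx² + (f_v + f_ty)²] = √[0.7523² + (0.7111 + 0.5304)²] = 1.452 kip/in.
Capacity per unit length: φr_n = 0.75 × 0.6 × 60 × (0.707 × 0.1875) = 3.579 kip/in.
1.452 ≤ 3.579 → adequate.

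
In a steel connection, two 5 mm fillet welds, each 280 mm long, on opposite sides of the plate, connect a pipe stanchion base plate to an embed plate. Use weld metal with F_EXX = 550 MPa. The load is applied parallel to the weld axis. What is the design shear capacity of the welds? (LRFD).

Effective throat t_e = 0.707 × 5 = 3.535 mm.
Total length L = 560 mm; A_we = 3.535 × 560 = 1980 mm².
F_nw = 0.6 F_EXX = 0.6 × 550 = 330 MPa.
φR_n = 0.75 × 330 × 1980 × 10⁻³ = 490 kN.

φR_n ≈ 490 kN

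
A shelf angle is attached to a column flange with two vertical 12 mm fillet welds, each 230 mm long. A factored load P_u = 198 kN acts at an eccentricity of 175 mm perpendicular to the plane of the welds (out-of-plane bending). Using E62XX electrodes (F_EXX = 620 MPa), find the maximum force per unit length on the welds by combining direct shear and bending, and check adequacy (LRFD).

L_w = 2 × 230 = 460 mm; section modulus (unit throat) S = 2 × L²/6 = 17630 mm².
Direct shear f_v = P/L_w = 198×10³/460 = 430.4 N/mm.
Moment M = P × e = 198×10³ × 175 = 34650000 N·mm; bending f_b = M/S = 1965 N/mm.
f_max = √(f_v² + f_b²) = √(430.4² + 1965²) = 2012 N/mm.
φr_n = 0.75 × 0.6 × 620 × (0.707 × 12) = 2367 N/mm → adequate.

f_max ≈ 2010 N/mm; adequate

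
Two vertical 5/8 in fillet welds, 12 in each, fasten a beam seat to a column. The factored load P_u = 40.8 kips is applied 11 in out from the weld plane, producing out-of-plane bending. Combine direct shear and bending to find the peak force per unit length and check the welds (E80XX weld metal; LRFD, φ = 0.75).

f_max ≈ 9.5 kip/in; adequate

E80XX → F_EXX = 80 ksi.
L_w = 2 × 12 = 24 in; section modulus (unit throat) S = 2 × L²/6 = 48 in².
Direct shear f_v = P/L_w = 40.8/24 = 1.7 kip/in.
Moment M = P × e = 40.8 × 11 = 448.8 kip·in; bending f_b = M/S = 9.35 kip/in.
f_max = √(f_v² + f_b²) = √(1.7² + 9.35²) = 9.503 kip/in.
φr_n = 0.75 × 0.6 × 80 × (0.707 × 0.625) = 15.91 kip/in → adequate.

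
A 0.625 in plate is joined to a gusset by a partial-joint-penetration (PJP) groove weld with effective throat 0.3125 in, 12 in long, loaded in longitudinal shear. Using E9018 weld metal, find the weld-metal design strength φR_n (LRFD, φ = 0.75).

φR_n ≈ 152 kip

E90XX → F_EXX = 90 ksi.
Effective throat (given) t_e = 0.3125 in.
A_we = 0.3125 × 12 = 3.75 in².
F_nw = 0.6 F_EXX = 54 ksi.
φR_n = 0.75 × 54 × 3.75 = 151.9 kip.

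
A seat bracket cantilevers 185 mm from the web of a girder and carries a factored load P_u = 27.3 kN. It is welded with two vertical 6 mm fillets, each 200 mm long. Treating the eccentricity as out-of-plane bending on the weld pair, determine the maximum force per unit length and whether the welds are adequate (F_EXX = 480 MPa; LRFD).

f_max ≈ 385 N/mm; adequate

L_w = 2 × 200 = 400 mm; section modulus (unit throat) S = 2 × L²/6 = 13330 mm².
Direct shear f_v = P/L_w = 27.3×10³/400 = 68.25 N/mm.
Moment M = P × e = 27.3×10³ × 185 = 5050500 N·mm; bending f_b = M/S = 378.8 N/mm.
f_max = √(f_v² + f_b²) = √(68.25² + 378.8²) = 384.9 N/mm.
φr_n = 0.75 × 0.6 × 480 × (0.707 × 6) = 916.3 N/mm → adequate.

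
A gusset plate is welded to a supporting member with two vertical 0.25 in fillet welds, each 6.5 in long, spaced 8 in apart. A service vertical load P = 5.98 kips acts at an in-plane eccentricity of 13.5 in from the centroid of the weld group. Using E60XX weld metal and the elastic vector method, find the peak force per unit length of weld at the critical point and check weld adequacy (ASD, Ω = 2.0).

E60XX → F_EXX = 60 ksi.
Total weld length L_w = 13 in. Treat welds as unit-width lines.
Polar moment about centroid: J = 2[d³/12 + d(b/2)²] = 2[6.5³/12 + 6.5×4²] = 253.8 in³.
Direct shear f_v = P/L_w = 5.98 / 13 = 0.46 kip/in (vertical).
Torsion M = P·e = 5.98 × 13.5 = 80.73 kip·in.
Critical point at (x, y) = (4, 3.25) from centroid. f_tx = M·y/J = 1.034 kip/in; f_ty = M·x/J = 1.272 kip/in.
Resultant f_max = √[f_tx² + (f_v + f_ty)²] = √[1.034² + (0.46 + 1.272)²] = 2.018 kip/in.
Capacity per unit length: r_n/Ω = (1/2.0) × 0.6 × 60 × (0.707 × 0.25) = 3.181 kip/in.
2.018 ≤ 3.181 → adequate.

f_max ≈ 2.02 kip/in; adequate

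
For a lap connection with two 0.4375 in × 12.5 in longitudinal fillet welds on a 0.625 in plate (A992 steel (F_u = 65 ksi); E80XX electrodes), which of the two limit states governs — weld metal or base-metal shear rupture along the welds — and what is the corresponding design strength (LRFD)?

φR_n ≈ 278 kip (weld metal governs)

E80XX → F_EXX = 80 ksi.
t_e = 0.707 × 0.4375 = 0.3093 in; L = 25 in.
Weld metal: φR_n = 0.75 × 0.6 × 80 × 0.3093 × 25 = 278.4 kip.
Base metal (shear rupture): φR_n = 0.75 × 0.6 × 65 × 0.625 × 25 = 457 kip.
Governing: weld metal.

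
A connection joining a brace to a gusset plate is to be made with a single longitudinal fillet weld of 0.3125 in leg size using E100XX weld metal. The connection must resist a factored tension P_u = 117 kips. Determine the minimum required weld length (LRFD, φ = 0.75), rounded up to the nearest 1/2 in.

E100XX → F_EXX = 100 ksi.
Throat t_e = 0.707 × 0.3125 = 0.2209 in.
φr_n = 0.75 × 0.6 × 100 × 0.2209 = 9.942 kips/in.
L_req = P_u / φr_n = 117 / 9.942 = 11.77 in total.
Round up → use L = 12 in.

L = 12 in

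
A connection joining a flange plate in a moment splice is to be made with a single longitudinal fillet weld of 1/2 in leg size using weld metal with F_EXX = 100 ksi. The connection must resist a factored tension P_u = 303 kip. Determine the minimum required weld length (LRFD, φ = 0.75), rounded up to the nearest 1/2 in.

Throat t_e = 0.707 × 0.5 = 0.3535 in.
φr_n = 0.75 × 0.6 × 100 × 0.3535 = 15.91 kip/in.
L_req = P_u / φr_n = 303 / 15.91 = 19.05 in total.
Round up → use L = 19.5 in.

L = 19.5 in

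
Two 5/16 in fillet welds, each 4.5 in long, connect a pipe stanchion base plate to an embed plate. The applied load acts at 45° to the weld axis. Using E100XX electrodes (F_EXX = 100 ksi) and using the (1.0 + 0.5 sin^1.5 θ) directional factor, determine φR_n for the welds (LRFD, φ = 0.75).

t_e = 0.707 × 0.3125 = 0.2209 in; A_we = 0.2209 × 9 = 1.988 in².
Directional factor: 1.0 + 0.5 sin^1.5(45°) = 1.297.
F_nw = 0.6 × 100 × 1.297 = 77.84 ksi.
φR_n = 0.75 × 77.84 × 1.988 = 116.1 kip.

φR_n ≈ 116 kip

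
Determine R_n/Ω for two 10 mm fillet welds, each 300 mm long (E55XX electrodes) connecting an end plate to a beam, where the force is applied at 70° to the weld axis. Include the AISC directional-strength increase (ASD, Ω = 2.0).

E55XX → F_EXX = 550 MPa.
t_e = 0.707 × 10 = 7.07 mm; A_we = 7.07 × 600 = 4242 mm².
Directional factor: 1.0 + 0.5 sin^1.5(70°) = 1.455.
F_nw = 0.6 × 550 × 1.455 = 480.3 MPa.
R_n/Ω = (480.3 × 4242) / 2.0 × 10⁻³ = 1019 kN.

R_n/Ω ≈ 1020 kN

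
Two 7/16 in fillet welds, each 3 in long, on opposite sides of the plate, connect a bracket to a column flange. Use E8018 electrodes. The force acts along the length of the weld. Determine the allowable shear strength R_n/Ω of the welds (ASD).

R_n/Ω ≈ 44.5 kip

E80XX → F_EXX = 80 ksi.
Effective throat t_e = 0.707 × 0.4375 = 0.3093 in.
Total length L = 6 in; A_we = 0.3093 × 6 = 1.856 in².
F_nw = 0.6 F_EXX = 0.6 × 80 = 48 ksi.
R_n = 48 × 1.856 = 89.08 kip; R_n/Ω = 89.08/2.0 = 44.54 kip.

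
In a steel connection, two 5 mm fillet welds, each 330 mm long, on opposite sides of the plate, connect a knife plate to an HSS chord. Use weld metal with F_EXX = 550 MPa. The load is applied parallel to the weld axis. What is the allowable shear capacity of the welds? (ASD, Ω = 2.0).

Effective throat t_e = 0.707 × 5 = 3.535 mm.
Total length L = 660 mm; A_we = 3.535 × 660 = 2333 mm².
F_nw = 0.6 F_EXX = 0.6 × 550 = 330 MPa.
R_n = 330 × 2333 × 10⁻³ = 769.9 kN; R_n/Ω = 769.9/2.0 = 385 kN.

R_n/Ω ≈ 385 kN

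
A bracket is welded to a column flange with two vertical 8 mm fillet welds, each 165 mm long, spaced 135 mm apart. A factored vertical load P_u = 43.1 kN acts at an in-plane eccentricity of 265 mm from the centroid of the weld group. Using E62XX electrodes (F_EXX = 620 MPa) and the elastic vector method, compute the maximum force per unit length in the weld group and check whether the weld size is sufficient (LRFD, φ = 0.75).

Total weld length L_w = 330 mm. Treat welds as unit-width lines.
Polar moment about centroid: J = 2[d³/12 + d(b/2)²] = 2[165³/12 + 165×67.5²] = 2252000 mm³.
Direct shear f_v = P/L_w = 43.1×10³ / 330 = 130.6 N/mm (vertical).
Torsion M = P·e = 43.1×10³ × 265 = 11422000 N·mm.
Critical point at (x, y) = (67.5, 82.5) from centroid. f_tx = M·y/J = 418.4 N/mm; f_ty = M·x/J = 342.3 N/mm.
Resultant f_max = √[f_tx² + (f_v + f_ty)²] = √[418.4² + (130.6 + 342.3)²] = 631.4 N/mm.
Capacity per unit length: φr_n = 0.75 × 0.6 × 620 × (0.707 × 8) = 1578 N/mm.
631.4 ≤ 1578 → adequate.

f_max ≈ 631 N/mm; adequate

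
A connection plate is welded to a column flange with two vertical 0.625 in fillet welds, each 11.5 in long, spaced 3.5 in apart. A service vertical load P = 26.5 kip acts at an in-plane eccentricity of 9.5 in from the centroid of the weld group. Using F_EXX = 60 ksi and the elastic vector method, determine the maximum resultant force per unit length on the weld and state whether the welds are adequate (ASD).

f_max ≈ 5.13 kip/in; adequate

Total weld length L_w = 23 in. Treat welds as unit-width lines.
Polar moment about centroid: J = 2[d³/12 + d(b/2)²] = 2[11.5³/12 + 11.5×1.75²] = 323.9 in³.
Direct shear f_v = P/L_w = 26.5 / 23 = 1.152 kip/in (vertical).
Torsion M = P·e = 26.5 × 9.5 = 251.75 kip·in.
Critical point at (x, y) = (1.75, 5.75) from centroid. f_tx = M·y/J = 4.469 kip/in; f_ty = M·x/J = 1.36 kip/in.
Resultant f_max = √[f_tx² + (f_v + f_ty)²] = √[4.469² + (1.152 + 1.36)²] = 5.127 kip/in.
Capacity per unit length: r_n/Ω = (1/2.0) × 0.6 × 60 × (0.707 × 0.625) = 7.954 kip/in.
5.127 ≤ 7.954 → adequate.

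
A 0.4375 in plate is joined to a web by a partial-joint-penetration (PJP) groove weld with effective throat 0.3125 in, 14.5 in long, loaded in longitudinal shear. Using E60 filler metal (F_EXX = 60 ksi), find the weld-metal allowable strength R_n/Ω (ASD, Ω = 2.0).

R_n/Ω ≈ 81.6 kip

Effective throat (given) t_e = 0.3125 in.
A_we = 0.3125 × 14.5 = 4.531 in².
F_nw = 0.6 F_EXX = 36 ksi.
R_n/Ω = (36 × 4.531) / 2.0 = 81.56 kip.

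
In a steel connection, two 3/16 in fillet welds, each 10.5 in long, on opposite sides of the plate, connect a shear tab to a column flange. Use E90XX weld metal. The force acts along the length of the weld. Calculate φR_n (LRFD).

φR_n ≈ 113 kip

E90XX → F_EXX = 90 ksi.
Effective throat t_e = 0.707 × 0.1875 = 0.1326 in.
Total length L = 21 in; A_we = 0.1326 × 21 = 2.784 in².
F_nw = 0.6 F_EXX = 0.6 × 90 = 54 ksi.
φR_n = 0.75 × 54 × 2.784 = 112.7 kip.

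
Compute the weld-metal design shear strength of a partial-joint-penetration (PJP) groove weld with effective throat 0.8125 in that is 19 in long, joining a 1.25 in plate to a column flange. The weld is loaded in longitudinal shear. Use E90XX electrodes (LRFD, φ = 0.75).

φR_n ≈ 625 kips

E90XX → F_EXX = 90 ksi.
Effective throat (given) t_e = 0.8125 in.
A_we = 0.8125 × 19 = 15.44 in².
F_nw = 0.6 F_EXX = 54 ksi.
φR_n = 0.75 × 54 × 15.44 = 625.2 kips.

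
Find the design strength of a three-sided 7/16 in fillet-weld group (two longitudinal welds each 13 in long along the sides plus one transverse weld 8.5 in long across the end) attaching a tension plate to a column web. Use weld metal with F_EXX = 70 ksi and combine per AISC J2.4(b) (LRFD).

t_e = 0.707 × 0.4375 = 0.3093 in.
R_nwl = 0.6 × 70 × 0.3093 × 26 = 337.8 kip (longitudinal, 2 welds).
R_nwt = 0.6 × 70 × 0.3093 × 8.5 = 110.4 kip (transverse, base value).
(i) R_nwl + R_nwt = 448.2 kip; (ii) 0.85 R_nwl + 1.5 R_nwt = 452.7 kip.
R_n = max = 452.7 kip [governs: (ii)]; φR_n = 339.6 kip.

φR_n ≈ 340 kip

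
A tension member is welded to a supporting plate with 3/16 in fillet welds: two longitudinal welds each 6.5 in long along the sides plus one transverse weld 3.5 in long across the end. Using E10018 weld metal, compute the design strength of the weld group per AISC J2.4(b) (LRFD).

φR_n ≈ 98.4 kip

E100XX → F_EXX = 100 ksi.
t_e = 0.707 × 0.1875 = 0.1326 in.
R_nwl = 0.6 × 100 × 0.1326 × 13 = 103.4 kip (longitudinal, 2 welds).
R_nwt = 0.6 × 100 × 0.1326 × 3.5 = 27.84 kip (transverse, base value).
(i) R_nwl + R_nwt = 131.2 kip; (ii) 0.85 R_nwl + 1.5 R_nwt = 129.6 kip.
R_n = max = 131.2 kip [governs: (i)]; φR_n = 98.43 kip.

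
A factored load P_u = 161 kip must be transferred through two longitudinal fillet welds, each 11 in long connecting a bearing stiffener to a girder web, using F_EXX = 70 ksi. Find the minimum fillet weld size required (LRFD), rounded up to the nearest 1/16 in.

Total weld length L = 22 in.
Required throat t_e = P_u / (φ × 0.6 F_EXX × L) = 161 / (0.75 × 0.6 × 70 × 22) = 0.2323 in.
Required leg w = t_e / 0.707 = 0.3286 in → use 3/8 in.

w = 3/8 in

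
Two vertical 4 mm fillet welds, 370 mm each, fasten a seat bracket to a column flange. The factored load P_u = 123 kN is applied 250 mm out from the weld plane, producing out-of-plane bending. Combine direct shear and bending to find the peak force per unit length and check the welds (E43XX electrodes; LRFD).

f_max ≈ 694 N/mm; NOT adequate

E43XX → F_EXX = 430 MPa.
L_w = 2 × 370 = 740 mm; section modulus (unit throat) S = 2 × L²/6 = 45630 mm².
Direct shear f_v = P/L_w = 123×10³/740 = 166.2 N/mm.
Moment M = P × e = 123×10³ × 250 = 30750000 N·mm; bending f_b = M/S = 673.8 N/mm.
f_max = √(f_v² + f_b²) = √(166.2² + 673.8²) = 694 N/mm.
φr_n = 0.75 × 0.6 × 430 × (0.707 × 4) = 547.2 N/mm → NOT adequate.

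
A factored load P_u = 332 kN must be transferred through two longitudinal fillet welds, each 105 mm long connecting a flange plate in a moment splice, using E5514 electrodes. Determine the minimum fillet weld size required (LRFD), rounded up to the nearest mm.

w = 10 mm

E55XX → F_EXX = 550 MPa.
Total weld length L = 210 mm.
Required throat t_e = P_u / (φ × 0.6 F_EXX × L) = 332 / (0.75 × 0.6 × 550 × 210 × 10⁻³) = 6.388 mm.
Required leg w = t_e / 0.707 = 9.035 mm → use 10 mm.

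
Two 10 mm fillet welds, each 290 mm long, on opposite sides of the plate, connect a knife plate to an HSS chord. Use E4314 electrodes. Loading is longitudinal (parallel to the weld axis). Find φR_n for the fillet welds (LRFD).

E43XX → F_EXX = 430 MPa.
Effective throat t_e = 0.707 × 10 = 7.07 mm.
Total length L = 580 mm; A_we = 7.07 × 580 = 4101 mm².
F_nw = 0.6 F_EXX = 0.6 × 430 = 258 MPa.
φR_n = 0.75 × 258 × 4101 × 10⁻³ = 793.5 kN.

φR_n ≈ 793 kN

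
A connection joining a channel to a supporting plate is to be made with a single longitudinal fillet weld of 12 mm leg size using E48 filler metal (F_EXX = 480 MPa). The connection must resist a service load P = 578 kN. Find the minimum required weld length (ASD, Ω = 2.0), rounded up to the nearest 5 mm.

L = 475 mm

Throat t_e = 0.707 × 12 = 8.484 mm.
r_n/Ω = (0.6 × 480 × 8.484) / 2.0 = 1222 N/mm = 1.222 kN/mm.
L_req = P / (r_n/Ω) = 578 / 1.222 = 473.1 mm total.
Round up → use L = 475 mm.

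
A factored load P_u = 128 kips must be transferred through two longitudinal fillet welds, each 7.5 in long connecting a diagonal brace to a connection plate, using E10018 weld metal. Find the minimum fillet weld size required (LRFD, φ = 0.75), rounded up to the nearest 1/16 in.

E100XX → F_EXX = 100 ksi.
Total weld length L = 15 in.
Required throat t_e = P_u / (φ × 0.6 F_EXX × L) = 128 / (0.75 × 0.6 × 100 × 15) = 0.1896 in.
Required leg w = t_e / 0.707 = 0.2682 in → use 5/16 in.

w = 5/16 in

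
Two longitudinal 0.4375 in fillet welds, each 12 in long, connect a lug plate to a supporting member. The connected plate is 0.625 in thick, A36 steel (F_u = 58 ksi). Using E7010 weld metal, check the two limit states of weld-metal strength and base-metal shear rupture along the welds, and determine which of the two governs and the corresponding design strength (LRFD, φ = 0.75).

E70XX → F_EXX = 70 ksi.
t_e = 0.707 × 0.4375 = 0.3093 in; L = 24 in.
Weld metal: φR_n = 0.75 × 0.6 × 70 × 0.3093 × 24 = 233.8 kip.
Base metal (shear rupture): φR_n = 0.75 × 0.6 × 58 × 0.625 × 24 = 391.5 kip.
Governing: weld metal.

φR_n ≈ 234 kip (weld metal governs)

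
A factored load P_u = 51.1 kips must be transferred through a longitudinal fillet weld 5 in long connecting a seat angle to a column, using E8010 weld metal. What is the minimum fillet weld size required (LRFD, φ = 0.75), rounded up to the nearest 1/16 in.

w = 7/16 in

E80XX → F_EXX = 80 ksi.
Total weld length L = 5 in.
Required throat t_e = P_u / (φ × 0.6 F_EXX × L) = 51.1 / (0.75 × 0.6 × 80 × 5) = 0.2839 in.
Required leg w = t_e / 0.707 = 0.4015 in → use 7/16 in.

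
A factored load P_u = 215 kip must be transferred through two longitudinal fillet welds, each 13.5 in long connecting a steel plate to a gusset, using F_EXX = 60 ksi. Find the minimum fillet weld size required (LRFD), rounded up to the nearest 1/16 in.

Total weld length L = 27 in.
Required throat t_e = P_u / (φ × 0.6 F_EXX × L) = 215 / (0.75 × 0.6 × 60 × 27) = 0.2949 in.
Required leg w = t_e / 0.707 = 0.4171 in → use 7/16 in.

w = 7/16 in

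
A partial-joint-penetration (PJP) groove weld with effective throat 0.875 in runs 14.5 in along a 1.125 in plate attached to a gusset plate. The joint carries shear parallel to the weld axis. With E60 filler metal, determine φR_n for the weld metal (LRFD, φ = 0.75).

φR_n ≈ 343 kip

E60XX → F_EXX = 60 ksi.
Effective throat (given) t_e = 0.875 in.
A_we = 0.875 × 14.5 = 12.69 in².
F_nw = 0.6 F_EXX = 36 ksi.
φR_n = 0.75 × 36 × 12.69 = 342.6 kip.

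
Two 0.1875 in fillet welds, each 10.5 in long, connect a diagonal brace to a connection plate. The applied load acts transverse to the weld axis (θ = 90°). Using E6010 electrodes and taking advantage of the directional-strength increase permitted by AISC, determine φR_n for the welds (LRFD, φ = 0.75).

E60XX → F_EXX = 60 ksi.
t_e = 0.707 × 0.1875 = 0.1326 in; A_we = 0.1326 × 21 = 2.784 in².
Directional factor: 1.0 + 0.5 sin^1.5(90°) = 1.5.
F_nw = 0.6 × 60 × 1.5 = 54 ksi.
φR_n = 0.75 × 54 × 2.784 = 112.7 kip.

φR_n ≈ 113 kip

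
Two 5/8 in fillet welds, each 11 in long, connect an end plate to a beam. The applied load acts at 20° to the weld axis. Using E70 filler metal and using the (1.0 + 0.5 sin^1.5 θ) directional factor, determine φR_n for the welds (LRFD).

E70XX → F_EXX = 70 ksi.
t_e = 0.707 × 0.625 = 0.4419 in; A_we = 0.4419 × 22 = 9.721 in².
Directional factor: 1.0 + 0.5 sin^1.5(20°) = 1.1.
F_nw = 0.6 × 70 × 1.1 = 46.2 ksi.
φR_n = 0.75 × 46.2 × 9.721 = 336.8 kip.

φR_n ≈ 337 kip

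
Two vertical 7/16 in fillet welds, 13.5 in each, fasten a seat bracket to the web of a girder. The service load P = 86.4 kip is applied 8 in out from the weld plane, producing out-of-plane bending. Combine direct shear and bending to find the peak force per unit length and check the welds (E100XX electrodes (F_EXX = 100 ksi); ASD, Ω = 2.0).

f_max ≈ 11.8 kip/in; NOT adequate

L_w = 2 × 13.5 = 27 in; section modulus (unit throat) S = 2 × L²/6 = 60.75 in².
Direct shear f_v = P/L_w = 86.4/27 = 3.2 kip/in.
Moment M = P × e = 86.4 × 8 = 691.2 kip·in; bending f_b = M/S = 11.38 kip/in.
f_max = √(f_v² + f_b²) = √(3.2² + 11.38²) = 11.82 kip/in.
r_n/Ω = (1/2.0) × 0.6 × 100 × (0.707 × 0.4375) = 9.279 kip/in → NOT adequate.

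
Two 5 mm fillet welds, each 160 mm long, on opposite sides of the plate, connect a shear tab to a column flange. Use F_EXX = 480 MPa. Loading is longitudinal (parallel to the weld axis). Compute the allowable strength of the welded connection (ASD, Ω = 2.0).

R_n/Ω ≈ 163 kN

Effective throat t_e = 0.707 × 5 = 3.535 mm.
Total length L = 320 mm; A_we = 3.535 × 320 = 1131 mm².
F_nw = 0.6 F_EXX = 0.6 × 480 = 288 MPa.
R_n = 288 × 1131 × 10⁻³ = 325.8 kN; R_n/Ω = 325.8/2.0 = 162.9 kN.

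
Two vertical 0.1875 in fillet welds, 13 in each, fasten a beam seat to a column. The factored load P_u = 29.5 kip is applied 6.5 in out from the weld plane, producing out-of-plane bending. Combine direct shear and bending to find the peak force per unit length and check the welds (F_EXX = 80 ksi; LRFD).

L_w = 2 × 13 = 26 in; section modulus (unit throat) S = 2 × L²/6 = 56.33 in².
Direct shear f_v = P/L_w = 29.5/26 = 1.135 kip/in.
Moment M = P × e = 29.5 × 6.5 = 191.75 kip·in; bending f_b = M/S = 3.404 kip/in.
f_max = √(f_v² + f_b²) = √(1.135² + 3.404²) = 3.588 kip/in.
φr_n = 0.75 × 0.6 × 80 × (0.707 × 0.1875) = 4.772 kip/in → adequate.

f_max ≈ 3.59 kip/in; adequate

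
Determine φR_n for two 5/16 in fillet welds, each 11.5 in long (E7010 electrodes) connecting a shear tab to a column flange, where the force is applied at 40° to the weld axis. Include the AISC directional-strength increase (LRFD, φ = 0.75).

E70XX → F_EXX = 70 ksi.
t_e = 0.707 × 0.3125 = 0.2209 in; A_we = 0.2209 × 23 = 5.082 in².
Directional factor: 1.0 + 0.5 sin^1.5(40°) = 1.258.
F_nw = 0.6 × 70 × 1.258 = 52.82 ksi.
φR_n = 0.75 × 52.82 × 5.082 = 201.3 kip.

φR_n ≈ 201 kip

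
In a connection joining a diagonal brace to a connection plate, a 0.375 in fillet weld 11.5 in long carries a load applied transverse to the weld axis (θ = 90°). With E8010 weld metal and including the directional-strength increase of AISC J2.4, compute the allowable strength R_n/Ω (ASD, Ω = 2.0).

E80XX → F_EXX = 80 ksi.
t_e = 0.707 × 0.375 = 0.2651 in; A_we = 0.2651 × 11.5 = 3.049 in².
Directional factor: 1.0 + 0.5 sin^1.5(90°) = 1.5.
F_nw = 0.6 × 80 × 1.5 = 72 ksi.
R_n/Ω = (72 × 3.049) / 2.0 = 109.8 kip.

R_n/Ω ≈ 110 kip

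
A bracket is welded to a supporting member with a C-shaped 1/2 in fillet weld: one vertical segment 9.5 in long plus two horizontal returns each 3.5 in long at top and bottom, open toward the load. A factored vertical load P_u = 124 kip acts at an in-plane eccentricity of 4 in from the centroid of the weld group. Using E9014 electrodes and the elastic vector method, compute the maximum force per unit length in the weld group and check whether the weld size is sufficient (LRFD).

f_max ≈ 16.1 kip/in; NOT adequate

E90XX → F_EXX = 90 ksi.
Total weld length L_w = 16.5 in. Treat welds as unit-width lines.
Centroid: x̄ = 2×3.5×1.75 / 16.5 = 0.7424 in from the vertical weld.
Polar moment about centroid: J = I_x + I_y = [9.5³/12 + 2×3.5×4.75²] + [9.5×0.7424² + 2(3.5³/12 + 3.5×1.008²)] = 248.9 in³.
Direct shear f_v = P/L_w = 124 / 16.5 = 7.515 kip/in (vertical).
Torsion M = P·e = 124 × 4 = 496 kip·in.
Critical point at (x, y) = (2.758, 4.75) from centroid. f_tx = M·y/J = 9.467 kip/in; f_ty = M·x/J = 5.496 kip/in.
Resultant f_max = √[f_tx² + (f_v + f_ty)²] = √[9.467² + (7.515 + 5.496)²] = 16.09 kip/in.
Capacity per unit length: φr_n = 0.75 × 0.6 × 90 × (0.707 × 0.5) = 14.32 kip/in.
16.09 > 14.32 → NOT adequate.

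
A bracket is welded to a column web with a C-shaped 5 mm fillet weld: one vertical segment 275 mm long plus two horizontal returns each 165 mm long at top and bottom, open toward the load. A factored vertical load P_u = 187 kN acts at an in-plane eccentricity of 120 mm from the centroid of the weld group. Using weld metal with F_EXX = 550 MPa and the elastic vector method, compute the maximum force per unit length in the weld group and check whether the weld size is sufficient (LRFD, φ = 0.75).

f_max ≈ 666 N/mm; adequate

Total weld length L_w = 605 mm. Treat welds as unit-width lines.
Centroid: x̄ = 2×165×82.5 / 605 = 45 mm from the vertical weld.
Polar moment about centroid: J = I_x + I_y = [275³/12 + 2×165×137.5²] + [275×45² + 2(165³/12 + 165×37.5²)] = 9742000 mm³.
Direct shear f_v = P/L_w = 187×10³ / 605 = 309.1 N/mm (vertical).
Torsion M = P·e = 187×10³ × 120 = 22440000 N·mm.
Critical point at (x, y) = (120, 137.5) from centroid. f_tx = M·y/J = 316.7 N/mm; f_ty = M·x/J = 276.4 N/mm.
Resultant f_max = √[f_tx² + (f_v + f_ty)²] = √[316.7² + (309.1 + 276.4)²] = 665.7 N/mm.
Capacity per unit length: φr_n = 0.75 × 0.6 × 550 × (0.707 × 5) = 874.9 N/mm.
665.7 ≤ 874.9 → adequate.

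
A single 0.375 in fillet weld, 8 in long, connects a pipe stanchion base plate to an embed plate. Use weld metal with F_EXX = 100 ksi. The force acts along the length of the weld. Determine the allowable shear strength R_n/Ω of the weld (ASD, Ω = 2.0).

R_n/Ω ≈ 63.6 kip

Effective throat t_e = 0.707 × 0.375 = 0.2651 in.
Total length L = 8 in; A_we = 0.2651 × 8 = 2.121 in².
F_nw = 0.6 F_EXX = 0.6 × 100 = 60 ksi.
R_n = 60 × 2.121 = 127.3 kip; R_n/Ω = 127.3/2.0 = 63.63 kip.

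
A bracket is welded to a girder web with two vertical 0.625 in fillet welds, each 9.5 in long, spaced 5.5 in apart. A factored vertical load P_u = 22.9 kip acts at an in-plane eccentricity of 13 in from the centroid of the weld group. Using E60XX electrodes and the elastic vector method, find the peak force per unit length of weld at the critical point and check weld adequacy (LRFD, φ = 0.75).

f_max ≈ 6.39 kip/in; adequate

E60XX → F_EXX = 60 ksi.
Total weld length L_w = 19 in. Treat welds as unit-width lines.
Polar moment about centroid: J = 2[d³/12 + d(b/2)²] = 2[9.5³/12 + 9.5×2.75²] = 286.6 in³.
Direct shear f_v = P/L_w = 22.9 / 19 = 1.205 kip/in (vertical).
Torsion M = P·e = 22.9 × 13 = 297.7 kip·in.
Critical point at (x, y) = (2.75, 4.75) from centroid. f_tx = M·y/J = 4.934 kip/in; f_ty = M·x/J = 2.857 kip/in.
Resultant f_max = √[f_tx² + (f_v + f_ty)²] = √[4.934² + (1.205 + 2.857)²] = 6.391 kip/in.
Capacity per unit length: φr_n = 0.75 × 0.6 × 60 × (0.707 × 0.625) = 11.93 kip/in.
6.391 ≤ 11.93 → adequate.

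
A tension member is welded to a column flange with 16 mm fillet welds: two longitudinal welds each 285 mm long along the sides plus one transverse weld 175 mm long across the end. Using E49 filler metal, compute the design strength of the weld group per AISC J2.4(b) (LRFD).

E49XX → F_EXX = 490 MPa.
t_e = 0.707 × 16 = 11.31 mm.
R_nwl = 0.6 × 490 × 11.31 × 570 × 10⁻³ = 1896 kN (longitudinal, 2 welds).
R_nwt = 0.6 × 490 × 11.31 × 175 × 10⁻³ = 582 kN (transverse, base value).
(i) R_nwl + R_nwt = 2478 kN; (ii) 0.85 R_nwl + 1.5 R_nwt = 2484 kN.
R_n = max = 2484 kN [governs: (ii)]; φR_n = 1863 kN.

φR_n ≈ 1860 kN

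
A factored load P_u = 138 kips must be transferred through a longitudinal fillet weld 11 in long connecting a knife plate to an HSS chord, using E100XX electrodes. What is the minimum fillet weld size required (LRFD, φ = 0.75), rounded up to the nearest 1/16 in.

w = 7/16 in

E100XX → F_EXX = 100 ksi.
Total weld length L = 11 in.
Required throat t_e = P_u / (φ × 0.6 F_EXX × L) = 138 / (0.75 × 0.6 × 100 × 11) = 0.2788 in.
Required leg w = t_e / 0.707 = 0.3943 in → use 7/16 in.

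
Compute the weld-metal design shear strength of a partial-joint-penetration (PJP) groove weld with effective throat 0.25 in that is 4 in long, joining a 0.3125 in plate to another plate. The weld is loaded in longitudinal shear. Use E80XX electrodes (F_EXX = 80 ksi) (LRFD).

φR_n ≈ 36 kip

Effective throat (given) t_e = 0.25 in.
A_we = 0.25 × 4 = 1 in².
F_nw = 0.6 F_EXX = 48 ksi.
φR_n = 0.75 × 48 × 1 = 36 kip.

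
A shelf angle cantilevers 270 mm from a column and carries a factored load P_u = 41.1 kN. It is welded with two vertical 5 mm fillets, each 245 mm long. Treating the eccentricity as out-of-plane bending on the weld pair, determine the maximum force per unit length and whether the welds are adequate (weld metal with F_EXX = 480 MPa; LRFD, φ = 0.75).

L_w = 2 × 245 = 490 mm; section modulus (unit throat) S = 2 × L²/6 = 20010 mm².
Direct shear f_v = P/L_w = 41.1×10³/490 = 83.88 N/mm.
Moment M = P × e = 41.1×10³ × 270 = 11097000 N·mm; bending f_b = M/S = 554.6 N/mm.
f_max = √(f_v² + f_b²) = √(83.88² + 554.6²) = 560.9 N/mm.
φr_n = 0.75 × 0.6 × 480 × (0.707 × 5) = 763.6 N/mm → adequate.

f_max ≈ 561 N/mm; adequate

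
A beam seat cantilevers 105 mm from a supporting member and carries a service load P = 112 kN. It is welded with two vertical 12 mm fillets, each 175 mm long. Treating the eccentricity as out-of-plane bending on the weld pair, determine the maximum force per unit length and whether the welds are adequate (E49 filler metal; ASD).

E49XX → F_EXX = 490 MPa.
L_w = 2 × 175 = 350 mm; section modulus (unit throat) S = 2 × L²/6 = 10210 mm².
Direct shear f_v = P/L_w = 112×10³/350 = 320 N/mm.
Moment M = P × e = 112×10³ × 105 = 11760000 N·mm; bending f_b = M/S = 1152 N/mm.
f_max = √(f_v² + f_b²) = √(320² + 1152²) = 1196 N/mm.
r_n/Ω = (1/2.0) × 0.6 × 490 × (0.707 × 12) = 1247 N/mm → adequate.

f_max ≈ 1200 N/mm; adequate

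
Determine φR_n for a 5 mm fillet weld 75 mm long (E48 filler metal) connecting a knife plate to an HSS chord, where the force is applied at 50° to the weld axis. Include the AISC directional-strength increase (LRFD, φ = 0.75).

E48XX → F_EXX = 480 MPa.
t_e = 0.707 × 5 = 3.535 mm; A_we = 3.535 × 75 = 265.1 mm².
Directional factor: 1.0 + 0.5 sin^1.5(50°) = 1.335.
F_nw = 0.6 × 480 × 1.335 = 384.5 MPa.
φR_n = 0.75 × 384.5 × 265.1 × 10⁻³ = 76.46 kN.

φR_n ≈ 76.5 kN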